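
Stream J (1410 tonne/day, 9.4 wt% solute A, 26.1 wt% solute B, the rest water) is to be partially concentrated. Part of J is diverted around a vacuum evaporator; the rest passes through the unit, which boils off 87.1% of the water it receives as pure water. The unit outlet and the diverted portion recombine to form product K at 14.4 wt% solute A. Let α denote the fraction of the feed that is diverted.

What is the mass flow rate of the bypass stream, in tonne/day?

538.5 tonne/day

All 1410×0.094 = 132.54 tonne/day of solute A reaches K, so K = 132.54/0.144 = 920.42 tonne/day and vapour = 489.58 tonne/day.
The evaporator receives (1−α)·1410 of feed at 0.645 water and removes 0.871 of that water:
0.871×0.645×(1−α)×1410 = 489.58
(1−α) = 489.58/792.13 = 0.6181;  α = 0.3819.
Bypass flow = 0.3819×1410 = 538.54 tonne/day.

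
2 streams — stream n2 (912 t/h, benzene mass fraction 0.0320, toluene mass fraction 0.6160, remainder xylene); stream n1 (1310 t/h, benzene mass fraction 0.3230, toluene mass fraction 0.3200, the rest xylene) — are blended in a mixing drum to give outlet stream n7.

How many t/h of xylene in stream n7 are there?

xylene out = xylene in = 912×0.352 + 1310×0.357 = 788.69 t/h.

788.7 t/h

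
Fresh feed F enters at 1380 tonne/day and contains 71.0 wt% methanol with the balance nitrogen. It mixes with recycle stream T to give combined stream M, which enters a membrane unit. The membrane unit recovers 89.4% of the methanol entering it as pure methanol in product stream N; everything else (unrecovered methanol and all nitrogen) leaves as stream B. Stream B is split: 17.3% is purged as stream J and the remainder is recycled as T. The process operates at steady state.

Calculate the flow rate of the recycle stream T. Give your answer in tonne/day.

nitrogen enters only via F and leaves only via the purge: 1380×0.290 = 0.173×(nitrogen in B), and the membrane unit passes all nitrogen, so nitrogen in M = nitrogen in B = 2313.3 tonne/day.
methanol in M: m_A = 1380×0.710 + (1−0.173)·(1−0.894)·m_A, so m_A = 979.8/0.9123 = 1073.9 tonne/day.
B = (1−0.894)×1073.9 + 2313.3 = 2427.1 tonne/day.
Recycle T = (1−0.173)×2427.1 = 2007.2 tonne/day.

2007 tonne/day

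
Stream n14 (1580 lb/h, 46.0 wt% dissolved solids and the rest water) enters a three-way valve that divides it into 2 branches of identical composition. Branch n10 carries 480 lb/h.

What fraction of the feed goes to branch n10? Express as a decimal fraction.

Fraction to n10 = 480/1580 = 0.3038.

0.304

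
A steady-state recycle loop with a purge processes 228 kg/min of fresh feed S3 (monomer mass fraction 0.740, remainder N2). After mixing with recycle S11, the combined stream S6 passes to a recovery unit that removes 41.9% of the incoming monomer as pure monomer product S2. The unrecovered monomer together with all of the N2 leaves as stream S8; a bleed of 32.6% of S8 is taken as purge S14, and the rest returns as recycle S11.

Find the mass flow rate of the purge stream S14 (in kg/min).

111.8 kg/min

N2 enters only via S3 and leaves only via the purge: 228×0.260 = 0.326×(N2 in S8), and the recovery unit passes all N2, so N2 in S6 = N2 in S8 = 181.84 kg/min.
monomer in S6: m_A = 228×0.740 + (1−0.326)·(1−0.419)·m_A, so m_A = 168.72/0.6084 = 277.31 kg/min.
S8 = (1−0.419)×277.31 + 181.84 = 342.96 kg/min.
Purge S14 = 0.326×342.96 = 111.81 kg/min.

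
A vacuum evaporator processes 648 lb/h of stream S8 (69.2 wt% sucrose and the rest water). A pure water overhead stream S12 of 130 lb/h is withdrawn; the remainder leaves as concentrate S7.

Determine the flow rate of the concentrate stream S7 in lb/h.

Concentrate = 648 − 130 = 518 lb/h.

518 lb/h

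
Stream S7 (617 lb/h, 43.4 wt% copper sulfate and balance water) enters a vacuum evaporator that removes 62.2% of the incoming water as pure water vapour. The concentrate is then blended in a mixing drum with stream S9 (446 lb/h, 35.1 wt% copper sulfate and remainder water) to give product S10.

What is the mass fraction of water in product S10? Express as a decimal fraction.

Vapour removed = 0.622×0.566×617 = 217.22 lb/h; concentrate = 399.78 lb/h.
water reaching the mixer = 132.01 (from concentrate) + 446×0.649 = 421.46 lb/h.
Product flow = 399.78 + 446 = 845.78 lb/h; water fraction = 0.4983.

0.4983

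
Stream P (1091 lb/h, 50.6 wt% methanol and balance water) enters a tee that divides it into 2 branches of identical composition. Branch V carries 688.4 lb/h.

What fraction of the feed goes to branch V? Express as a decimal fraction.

Fraction to V = 688.4/1091 = 0.6310.

0.631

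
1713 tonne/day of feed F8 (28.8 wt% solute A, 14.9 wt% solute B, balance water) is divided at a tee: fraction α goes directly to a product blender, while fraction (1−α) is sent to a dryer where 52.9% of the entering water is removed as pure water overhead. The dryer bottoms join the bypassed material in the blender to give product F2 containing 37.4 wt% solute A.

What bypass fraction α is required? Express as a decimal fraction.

All 1713×0.288 = 493.34 tonne/day of solute A reaches F2, so F2 = 493.34/0.374 = 1319.1 tonne/day and vapour = 393.9 tonne/day.
The evaporator receives (1−α)·1713 of feed at 0.563 water and removes 0.529 of that water:
0.529×0.563×(1−α)×1713 = 393.9
(1−α) = 393.9/510.18 = 0.7721;  α = 0.2279.

0.228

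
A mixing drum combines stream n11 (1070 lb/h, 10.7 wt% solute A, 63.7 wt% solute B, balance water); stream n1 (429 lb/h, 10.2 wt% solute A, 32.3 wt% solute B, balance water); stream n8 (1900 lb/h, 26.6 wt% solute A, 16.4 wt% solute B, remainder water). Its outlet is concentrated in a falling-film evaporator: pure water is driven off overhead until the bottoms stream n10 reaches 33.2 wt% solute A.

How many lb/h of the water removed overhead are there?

1400 lb/h

solute A entering = 1070×0.107 + 429×0.102 + 1900×0.266 = 663.65 lb/h.
All solute A reports to n10, so n10 = 663.65/0.332 = 1998.9 lb/h.
Total feed = 3399 lb/h; overhead = 3399 − 1998.9 = 1400.1 lb/h.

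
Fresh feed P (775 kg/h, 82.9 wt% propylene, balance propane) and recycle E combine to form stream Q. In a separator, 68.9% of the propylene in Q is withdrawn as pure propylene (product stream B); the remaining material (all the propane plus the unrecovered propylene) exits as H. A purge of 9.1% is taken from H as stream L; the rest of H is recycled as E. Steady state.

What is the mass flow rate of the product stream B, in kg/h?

propylene in Q: m_A = 775×0.829 + (1−0.091)·(1−0.689)·m_A, so m_A = 642.48/0.7173 = 895.68 kg/h.
Product B = 0.689×895.68 = 617.13 kg/h.

617.1 kg/h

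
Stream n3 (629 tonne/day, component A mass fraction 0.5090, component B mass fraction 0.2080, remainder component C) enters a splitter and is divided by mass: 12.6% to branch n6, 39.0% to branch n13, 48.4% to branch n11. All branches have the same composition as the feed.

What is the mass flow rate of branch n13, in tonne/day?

Branch n13 flow = 0.390×629 = 245.31 tonne/day.

245.3 tonne/day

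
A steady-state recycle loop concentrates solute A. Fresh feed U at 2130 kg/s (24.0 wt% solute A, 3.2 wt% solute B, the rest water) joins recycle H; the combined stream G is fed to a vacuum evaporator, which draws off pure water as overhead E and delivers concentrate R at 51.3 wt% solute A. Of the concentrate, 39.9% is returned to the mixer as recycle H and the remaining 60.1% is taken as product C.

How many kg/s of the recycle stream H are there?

Overall solute A balance (none leaves overhead): solute A in fresh feed = solute A in product, i.e. 2130×0.240 = (1−0.399)·R·0.513.
R = 511.2/(0.513×0.601) = 1658.1 kg/s.
Recycle H = 0.399×1658.1 = 661.56 kg/s.

661.6 kg/s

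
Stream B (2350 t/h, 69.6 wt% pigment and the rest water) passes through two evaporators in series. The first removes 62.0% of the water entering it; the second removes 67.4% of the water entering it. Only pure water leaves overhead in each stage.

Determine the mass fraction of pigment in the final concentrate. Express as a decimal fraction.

0.9487

water in feed = 2350×0.304 = 714.4 t/h.
After stage 1: water left = (1−0.620)×714.4 = 271.47; stream total = 1907.1 t/h.
After stage 2: water left = (1−0.674)×271.47 = 88.5; final concentrate = 1724.1 t/h.
pigment fraction = 1635.6/1724.1 = 0.9487.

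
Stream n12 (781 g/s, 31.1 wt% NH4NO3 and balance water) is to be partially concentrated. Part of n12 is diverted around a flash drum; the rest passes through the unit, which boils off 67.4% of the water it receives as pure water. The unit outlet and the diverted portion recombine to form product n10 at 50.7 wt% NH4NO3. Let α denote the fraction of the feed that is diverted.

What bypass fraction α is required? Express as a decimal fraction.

0.168

All 781×0.311 = 242.89 g/s of NH4NO3 reaches n10, so n10 = 242.89/0.507 = 479.07 g/s and vapour = 301.93 g/s.
The evaporator receives (1−α)·781 of feed at 0.689 water and removes 0.674 of that water:
0.674×0.689×(1−α)×781 = 301.93
(1−α) = 301.93/362.69 = 0.8325;  α = 0.1675.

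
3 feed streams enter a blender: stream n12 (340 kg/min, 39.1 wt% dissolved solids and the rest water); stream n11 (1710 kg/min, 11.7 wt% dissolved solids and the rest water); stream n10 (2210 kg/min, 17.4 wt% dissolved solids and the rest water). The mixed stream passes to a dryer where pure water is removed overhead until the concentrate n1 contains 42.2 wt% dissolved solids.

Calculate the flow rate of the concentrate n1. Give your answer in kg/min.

dissolved solids entering = 340×0.391 + 1710×0.117 + 2210×0.174 = 717.55 kg/min.
All dissolved solids reports to n1, so n1 = 717.55/0.422 = 1700.4 kg/min.

1700 kg/min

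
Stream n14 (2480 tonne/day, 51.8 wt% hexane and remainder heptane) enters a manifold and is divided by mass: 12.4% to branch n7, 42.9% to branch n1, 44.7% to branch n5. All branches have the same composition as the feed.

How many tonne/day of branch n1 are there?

1064 tonne/day

Branch n1 flow = 0.429×2480 = 1063.9 tonne/day.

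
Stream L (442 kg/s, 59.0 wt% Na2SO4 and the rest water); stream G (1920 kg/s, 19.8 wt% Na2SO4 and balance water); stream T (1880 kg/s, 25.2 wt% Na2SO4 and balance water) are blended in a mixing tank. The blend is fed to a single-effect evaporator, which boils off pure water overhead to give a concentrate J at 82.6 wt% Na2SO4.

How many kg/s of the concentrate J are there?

Na2SO4 entering = 442×0.590 + 1920×0.198 + 1880×0.252 = 1114.7 kg/s.
All Na2SO4 reports to J, so J = 1114.7/0.826 = 1349.5 kg/s.

1350 kg/s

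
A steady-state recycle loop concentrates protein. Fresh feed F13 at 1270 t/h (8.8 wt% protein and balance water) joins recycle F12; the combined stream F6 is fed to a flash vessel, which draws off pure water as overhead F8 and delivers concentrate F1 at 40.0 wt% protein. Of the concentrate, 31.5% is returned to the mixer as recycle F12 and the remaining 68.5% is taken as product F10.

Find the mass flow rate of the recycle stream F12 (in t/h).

128.5 t/h

Overall protein balance (none leaves overhead): protein in fresh feed = protein in product, i.e. 1270×0.088 = (1−0.315)·F1·0.400.
F1 = 111.76/(0.400×0.685) = 407.88 t/h.
Recycle F12 = 0.315×407.88 = 128.48 t/h.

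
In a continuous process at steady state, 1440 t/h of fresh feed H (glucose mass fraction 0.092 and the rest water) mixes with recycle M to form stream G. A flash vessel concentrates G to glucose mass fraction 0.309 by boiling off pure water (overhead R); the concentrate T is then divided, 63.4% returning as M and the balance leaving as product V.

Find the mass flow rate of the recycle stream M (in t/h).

Overall glucose balance (none leaves overhead): glucose in fresh feed = glucose in product, i.e. 1440×0.092 = (1−0.634)·T·0.309.
T = 132.48/(0.309×0.366) = 1171.4 t/h.
Recycle M = 0.634×1171.4 = 742.68 t/h.

742.7 t/h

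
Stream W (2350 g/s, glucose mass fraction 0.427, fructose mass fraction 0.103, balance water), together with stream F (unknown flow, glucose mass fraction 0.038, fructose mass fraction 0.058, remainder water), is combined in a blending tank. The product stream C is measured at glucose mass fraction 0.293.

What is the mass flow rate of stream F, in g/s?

Let F be the unknown flow. Total out = 2350 + F.
glucose balance: 1003.4 + 0.038·F = 0.293·(2350 + F)
(0.038 − 0.293)·F = 0.293×2350 − 1003.4 = -314.9
F = -314.9 / -0.255 = 1234.9 g/s

1235 g/s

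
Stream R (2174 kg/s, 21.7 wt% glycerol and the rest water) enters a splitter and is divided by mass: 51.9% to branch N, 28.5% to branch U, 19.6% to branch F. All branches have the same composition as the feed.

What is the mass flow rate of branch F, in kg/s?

426.1 kg/s

Branch F flow = 0.196×2174 = 426.1 kg/s.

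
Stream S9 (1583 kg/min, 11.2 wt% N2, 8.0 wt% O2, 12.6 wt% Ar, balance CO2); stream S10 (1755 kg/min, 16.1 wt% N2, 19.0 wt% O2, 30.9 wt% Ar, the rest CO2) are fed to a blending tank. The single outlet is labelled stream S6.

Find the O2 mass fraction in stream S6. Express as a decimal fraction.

0.138

Total flow out = 1583 + 1755 = 3338 kg/min.
O2 in = 1583×0.080 + 1755×0.190 = 460.09 kg/min.
O2 mass fraction in S6 = 460.09/3338 = 0.138.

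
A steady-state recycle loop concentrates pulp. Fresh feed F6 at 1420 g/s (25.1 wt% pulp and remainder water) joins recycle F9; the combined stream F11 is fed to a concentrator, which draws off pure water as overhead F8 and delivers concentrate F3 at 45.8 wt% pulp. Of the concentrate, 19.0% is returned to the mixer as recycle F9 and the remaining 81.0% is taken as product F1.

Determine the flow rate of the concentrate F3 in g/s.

960.8 g/s

Overall pulp balance (none leaves overhead): pulp in fresh feed = pulp in product, i.e. 1420×0.251 = (1−0.190)·F3·0.458.
F3 = 356.42/(0.458×0.810) = 960.75 g/s.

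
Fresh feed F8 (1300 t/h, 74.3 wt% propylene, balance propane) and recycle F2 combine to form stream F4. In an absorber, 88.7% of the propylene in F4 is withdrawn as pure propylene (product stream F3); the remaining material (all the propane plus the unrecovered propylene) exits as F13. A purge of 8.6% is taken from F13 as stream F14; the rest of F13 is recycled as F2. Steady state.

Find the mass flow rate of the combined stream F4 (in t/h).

4962 t/h

propane enters only via F8 and leaves only via the purge: 1300×0.257 = 0.086×(propane in F13), and the absorber passes all propane, so propane in F4 = propane in F13 = 3884.9 t/h.
propylene in F4: m_A = 1300×0.743 + (1−0.086)·(1−0.887)·m_A, so m_A = 965.9/0.8967 = 1077.2 t/h.
F4 = 1077.2 + 3884.9 = 4962 t/h.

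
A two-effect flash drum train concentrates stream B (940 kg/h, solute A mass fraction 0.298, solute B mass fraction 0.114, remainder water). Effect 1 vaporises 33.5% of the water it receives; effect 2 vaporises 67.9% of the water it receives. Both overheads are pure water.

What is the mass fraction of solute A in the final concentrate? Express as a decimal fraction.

water in feed = 940×0.588 = 552.72 kg/h.
After stage 1: water left = (1−0.335)×552.72 = 367.56; stream total = 754.84 kg/h.
After stage 2: water left = (1−0.679)×367.56 = 117.99; final concentrate = 505.27 kg/h.
solute A fraction = 280.12/505.27 = 0.554.

0.554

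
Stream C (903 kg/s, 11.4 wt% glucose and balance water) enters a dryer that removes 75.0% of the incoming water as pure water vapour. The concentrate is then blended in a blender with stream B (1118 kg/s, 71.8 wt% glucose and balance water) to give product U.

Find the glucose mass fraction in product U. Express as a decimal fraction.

0.637

Vapour removed = 0.750×0.886×903 = 600.04 kg/s; concentrate = 302.96 kg/s.
glucose reaching the mixer = 102.94 (from concentrate) + 1118×0.718 = 905.67 kg/s.
Product flow = 302.96 + 1118 = 1421 kg/s; glucose fraction = 0.637.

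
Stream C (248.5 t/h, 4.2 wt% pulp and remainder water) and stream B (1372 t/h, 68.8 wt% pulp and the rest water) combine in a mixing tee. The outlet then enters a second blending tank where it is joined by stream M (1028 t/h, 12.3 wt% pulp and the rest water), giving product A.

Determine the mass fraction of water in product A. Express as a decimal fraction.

Overall, product flow = 2648.5 t/h.
water in = 248.5×0.958 + 1372×0.312 + 1028×0.877 = 1567.7 t/h.
water fraction in A = 0.5919.

0.5919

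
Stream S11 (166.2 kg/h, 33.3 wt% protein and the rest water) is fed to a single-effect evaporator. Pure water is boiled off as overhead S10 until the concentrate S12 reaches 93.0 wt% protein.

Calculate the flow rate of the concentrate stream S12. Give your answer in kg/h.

59.51 kg/h

protein is conserved: 166.2×0.333 = 55.345 kg/h all reports to the concentrate.
Concentrate = 55.345/(target fraction) = 59.51 kg/h.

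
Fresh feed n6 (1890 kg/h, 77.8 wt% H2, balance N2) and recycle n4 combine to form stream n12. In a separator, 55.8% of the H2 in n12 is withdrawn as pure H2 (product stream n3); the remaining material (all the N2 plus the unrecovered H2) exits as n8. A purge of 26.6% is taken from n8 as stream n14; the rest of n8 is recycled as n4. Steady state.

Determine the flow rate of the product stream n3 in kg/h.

H2 in n12: m_A = 1890×0.778 + (1−0.266)·(1−0.558)·m_A, so m_A = 1470.4/0.6756 = 2176.6 kg/h.
Product n3 = 0.558×2176.6 = 1214.5 kg/h.

1215 kg/h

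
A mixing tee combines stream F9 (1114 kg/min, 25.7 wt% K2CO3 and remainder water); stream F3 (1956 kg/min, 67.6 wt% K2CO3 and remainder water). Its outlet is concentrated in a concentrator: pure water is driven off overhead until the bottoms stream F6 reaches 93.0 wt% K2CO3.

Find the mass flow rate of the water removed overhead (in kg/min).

K2CO3 entering = 1114×0.257 + 1956×0.676 = 1608.6 kg/min.
All K2CO3 reports to F6, so F6 = 1608.6/0.930 = 1729.6 kg/min.
Total feed = 3070 kg/min; overhead = 3070 − 1729.6 = 1340.4 kg/min.

1340 kg/min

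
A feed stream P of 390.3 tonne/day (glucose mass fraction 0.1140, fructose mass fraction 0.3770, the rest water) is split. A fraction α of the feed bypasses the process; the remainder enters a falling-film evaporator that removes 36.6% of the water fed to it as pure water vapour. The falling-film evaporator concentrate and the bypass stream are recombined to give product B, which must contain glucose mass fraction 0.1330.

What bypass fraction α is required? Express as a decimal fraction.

All 390.3×0.114 = 44.494 tonne/day of glucose reaches B, so B = 44.494/0.133 = 334.54 tonne/day and vapour = 55.757 tonne/day.
The evaporator receives (1−α)·390.3 of feed at 0.509 water and removes 0.366 of that water:
0.366×0.509×(1−α)×390.3 = 55.757
(1−α) = 55.757/72.711 = 0.7668;  α = 0.2332.

0.233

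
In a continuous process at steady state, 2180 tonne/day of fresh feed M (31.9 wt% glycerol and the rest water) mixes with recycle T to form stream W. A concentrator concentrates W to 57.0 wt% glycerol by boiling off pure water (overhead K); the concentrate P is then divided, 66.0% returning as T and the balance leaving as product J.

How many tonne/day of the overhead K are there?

Overall glycerol balance (none leaves overhead): glycerol in fresh feed = glycerol in product, i.e. 2180×0.319 = (1−0.660)·P·0.570.
P = 695.42/(0.570×0.340) = 3588.3 tonne/day.
Recycle T = 0.660×3588.3 = 2368.3 tonne/day.
Combined feed W = 2180 + 2368.3 = 4548.3 tonne/day.
Overhead K = W − P = 4548.3 − 3588.3 = 959.96 tonne/day.

960 tonne/day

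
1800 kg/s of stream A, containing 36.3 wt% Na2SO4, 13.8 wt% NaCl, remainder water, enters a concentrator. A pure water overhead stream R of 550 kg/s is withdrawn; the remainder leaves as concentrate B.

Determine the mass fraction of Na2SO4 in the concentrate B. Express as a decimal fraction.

0.523

Na2SO4 is not removed: 1800×0.363 = 653.4 kg/s of Na2SO4 enters B.
Concentrate = 1800 − 550 = 1250 kg/s.
Mass fraction = 653.4/1250 = 0.523.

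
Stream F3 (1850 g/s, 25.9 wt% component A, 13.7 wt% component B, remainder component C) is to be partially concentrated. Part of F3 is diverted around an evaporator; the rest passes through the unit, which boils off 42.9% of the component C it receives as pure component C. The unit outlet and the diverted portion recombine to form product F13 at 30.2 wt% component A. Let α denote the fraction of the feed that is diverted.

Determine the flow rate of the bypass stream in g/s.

All 1850×0.259 = 479.15 g/s of component A reaches F13, so F13 = 479.15/0.302 = 1586.6 g/s and vapour = 263.41 g/s.
The evaporator receives (1−α)·1850 of feed at 0.604 component C and removes 0.429 of that component C:
0.429×0.604×(1−α)×1850 = 263.41
(1−α) = 263.41/479.36 = 0.5495;  α = 0.4505.
Bypass flow = 0.4505×1850 = 833.43 g/s.

833.4 g/s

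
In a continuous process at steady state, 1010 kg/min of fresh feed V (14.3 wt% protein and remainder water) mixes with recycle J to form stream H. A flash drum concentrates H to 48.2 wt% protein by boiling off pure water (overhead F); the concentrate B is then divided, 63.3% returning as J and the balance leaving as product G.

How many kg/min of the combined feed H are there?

1527 kg/min

Overall protein balance (none leaves overhead): protein in fresh feed = protein in product, i.e. 1010×0.143 = (1−0.633)·B·0.482.
B = 144.43/(0.482×0.367) = 816.48 kg/min.
Recycle J = 0.633×816.48 = 516.83 kg/min.
Combined feed H = 1010 + 516.83 = 1526.8 kg/min.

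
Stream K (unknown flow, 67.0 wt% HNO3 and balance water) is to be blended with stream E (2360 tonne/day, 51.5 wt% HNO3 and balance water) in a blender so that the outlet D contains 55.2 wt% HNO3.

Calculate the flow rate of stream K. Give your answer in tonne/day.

Let K be the unknown flow. Total out = 2360 + K.
HNO3 balance: 1215.4 + 0.670·K = 0.552·(2360 + K)
(0.670 − 0.552)·K = 0.552×2360 − 1215.4 = 87.32
K = 87.32 / 0.118 = 740 tonne/day

740 tonne/day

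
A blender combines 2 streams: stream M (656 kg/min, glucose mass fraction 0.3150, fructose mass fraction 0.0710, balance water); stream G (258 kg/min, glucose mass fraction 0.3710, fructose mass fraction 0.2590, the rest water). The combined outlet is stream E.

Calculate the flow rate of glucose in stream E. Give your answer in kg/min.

glucose out = glucose in = 656×0.315 + 258×0.371 = 302.36 kg/min.

302.4 kg/min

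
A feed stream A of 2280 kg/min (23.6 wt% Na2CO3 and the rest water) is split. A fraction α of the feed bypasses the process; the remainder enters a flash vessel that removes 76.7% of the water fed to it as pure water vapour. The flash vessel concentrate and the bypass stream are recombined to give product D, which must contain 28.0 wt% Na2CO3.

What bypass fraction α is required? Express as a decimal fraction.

0.732

All 2280×0.236 = 538.08 kg/min of Na2CO3 reaches D, so D = 538.08/0.280 = 1921.7 kg/min and vapour = 358.29 kg/min.
The evaporator receives (1−α)·2280 of feed at 0.764 water and removes 0.767 of that water:
0.767×0.764×(1−α)×2280 = 358.29
(1−α) = 358.29/1336.1 = 0.2682;  α = 0.7318.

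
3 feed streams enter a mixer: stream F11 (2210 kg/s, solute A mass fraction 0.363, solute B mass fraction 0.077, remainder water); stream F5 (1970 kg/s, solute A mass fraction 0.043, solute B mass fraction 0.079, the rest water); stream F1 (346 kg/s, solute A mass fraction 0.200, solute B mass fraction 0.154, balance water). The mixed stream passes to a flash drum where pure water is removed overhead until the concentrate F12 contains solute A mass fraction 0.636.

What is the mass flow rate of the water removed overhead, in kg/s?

3023 kg/s

solute A entering = 2210×0.363 + 1970×0.043 + 346×0.200 = 956.14 kg/s.
All solute A reports to F12, so F12 = 956.14/0.636 = 1503.4 kg/s.
Total feed = 4526 kg/s; overhead = 4526 − 1503.4 = 3022.6 kg/s.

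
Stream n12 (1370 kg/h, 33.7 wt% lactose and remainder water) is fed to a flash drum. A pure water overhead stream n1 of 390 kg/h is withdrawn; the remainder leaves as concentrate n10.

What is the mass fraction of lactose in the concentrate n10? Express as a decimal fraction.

0.471

lactose is not removed: 1370×0.337 = 461.69 kg/h of lactose enters n10.
Concentrate = 1370 − 390 = 980 kg/h.
Mass fraction = 461.69/980 = 0.471.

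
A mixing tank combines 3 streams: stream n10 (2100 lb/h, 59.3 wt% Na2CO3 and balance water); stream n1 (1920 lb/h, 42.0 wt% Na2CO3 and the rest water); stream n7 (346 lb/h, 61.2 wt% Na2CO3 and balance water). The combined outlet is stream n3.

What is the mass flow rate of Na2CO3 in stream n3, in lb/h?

Na2CO3 out = Na2CO3 in = 2100×0.593 + 1920×0.420 + 346×0.612 = 2263.5 lb/h.

2263 lb/h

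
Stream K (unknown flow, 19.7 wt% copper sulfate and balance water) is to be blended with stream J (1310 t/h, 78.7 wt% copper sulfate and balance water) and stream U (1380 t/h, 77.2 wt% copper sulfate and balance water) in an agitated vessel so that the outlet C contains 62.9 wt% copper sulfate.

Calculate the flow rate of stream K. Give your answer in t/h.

Let K be the unknown flow. Total out = 2690 + K.
copper sulfate balance: 2096.3 + 0.197·K = 0.629·(2690 + K)
(0.197 − 0.629)·K = 0.629×2690 − 2096.3 = -404.32
K = -404.32 / -0.432 = 935.93 t/h

935.9 t/h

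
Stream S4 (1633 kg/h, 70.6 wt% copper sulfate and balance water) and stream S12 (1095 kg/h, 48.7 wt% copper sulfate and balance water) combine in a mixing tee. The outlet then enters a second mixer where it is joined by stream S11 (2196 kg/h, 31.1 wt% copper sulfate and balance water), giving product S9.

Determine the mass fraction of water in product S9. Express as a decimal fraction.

0.519

Overall, product flow = 4924 kg/h.
water in = 1633×0.294 + 1095×0.513 + 2196×0.689 = 2554.9 kg/h.
water fraction in S9 = 0.519.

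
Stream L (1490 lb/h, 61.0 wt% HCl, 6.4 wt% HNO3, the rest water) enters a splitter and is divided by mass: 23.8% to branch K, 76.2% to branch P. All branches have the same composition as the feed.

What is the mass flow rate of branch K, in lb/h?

354.6 lb/h

Branch K flow = 0.238×1490 = 354.62 lb/h.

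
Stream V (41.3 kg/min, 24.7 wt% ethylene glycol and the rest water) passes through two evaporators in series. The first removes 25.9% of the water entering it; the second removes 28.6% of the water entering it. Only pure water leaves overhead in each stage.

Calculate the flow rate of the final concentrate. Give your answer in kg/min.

26.65 kg/min

water in feed = 41.3×0.753 = 31.099 kg/min.
After stage 1: water left = (1−0.259)×31.099 = 23.044; stream total = 33.245 kg/min.
After stage 2: water left = (1−0.286)×23.044 = 16.454; final concentrate = 26.655 kg/min.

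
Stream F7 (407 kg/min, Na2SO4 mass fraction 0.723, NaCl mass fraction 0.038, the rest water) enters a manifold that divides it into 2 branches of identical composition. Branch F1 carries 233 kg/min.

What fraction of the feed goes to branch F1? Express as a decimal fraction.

Fraction to F1 = 233/407 = 0.5725.

0.572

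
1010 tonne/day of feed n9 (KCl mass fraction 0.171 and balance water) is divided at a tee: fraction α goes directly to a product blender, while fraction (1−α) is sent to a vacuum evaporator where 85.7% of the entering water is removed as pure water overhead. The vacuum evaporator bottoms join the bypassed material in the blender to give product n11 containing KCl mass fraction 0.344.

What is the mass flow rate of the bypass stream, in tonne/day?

All 1010×0.171 = 172.71 tonne/day of KCl reaches n11, so n11 = 172.71/0.344 = 502.06 tonne/day and vapour = 507.94 tonne/day.
The evaporator receives (1−α)·1010 of feed at 0.829 water and removes 0.857 of that water:
0.857×0.829×(1−α)×1010 = 507.94
(1−α) = 507.94/717.56 = 0.7079;  α = 0.2921.
Bypass flow = 0.2921×1010 = 295.05 tonne/day.

295.1 tonne/day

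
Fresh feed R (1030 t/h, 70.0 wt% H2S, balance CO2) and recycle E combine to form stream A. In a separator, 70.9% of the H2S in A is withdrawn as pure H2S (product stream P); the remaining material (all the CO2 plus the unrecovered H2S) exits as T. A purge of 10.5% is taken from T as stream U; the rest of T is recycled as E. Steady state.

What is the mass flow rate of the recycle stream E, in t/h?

CO2 enters only via R and leaves only via the purge: 1030×0.300 = 0.105×(CO2 in T), and the separator passes all CO2, so CO2 in A = CO2 in T = 2942.9 t/h.
H2S in A: m_A = 1030×0.700 + (1−0.105)·(1−0.709)·m_A, so m_A = 721/0.7396 = 974.91 t/h.
T = (1−0.709)×974.91 + 2942.9 = 3226.6 t/h.
Recycle E = (1−0.105)×3226.6 = 2887.8 t/h.

2888 t/h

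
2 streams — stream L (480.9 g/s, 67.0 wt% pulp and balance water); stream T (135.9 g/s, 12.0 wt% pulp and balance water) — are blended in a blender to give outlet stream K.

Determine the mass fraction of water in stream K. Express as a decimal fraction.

0.451

Total flow out = 480.9 + 135.9 = 616.8 g/s.
water in = 480.9×0.330 + 135.9×0.880 = 278.29 g/s.
water mass fraction in K = 278.29/616.8 = 0.451.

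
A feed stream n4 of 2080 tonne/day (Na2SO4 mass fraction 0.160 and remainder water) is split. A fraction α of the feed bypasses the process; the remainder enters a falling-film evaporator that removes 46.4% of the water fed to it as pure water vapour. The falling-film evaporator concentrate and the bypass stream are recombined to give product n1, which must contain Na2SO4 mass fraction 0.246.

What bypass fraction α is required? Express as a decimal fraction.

0.103

All 2080×0.160 = 332.8 tonne/day of Na2SO4 reaches n1, so n1 = 332.8/0.246 = 1352.8 tonne/day and vapour = 727.15 tonne/day.
The evaporator receives (1−α)·2080 of feed at 0.840 water and removes 0.464 of that water:
0.464×0.840×(1−α)×2080 = 727.15
(1−α) = 727.15/810.7 = 0.8969;  α = 0.1031.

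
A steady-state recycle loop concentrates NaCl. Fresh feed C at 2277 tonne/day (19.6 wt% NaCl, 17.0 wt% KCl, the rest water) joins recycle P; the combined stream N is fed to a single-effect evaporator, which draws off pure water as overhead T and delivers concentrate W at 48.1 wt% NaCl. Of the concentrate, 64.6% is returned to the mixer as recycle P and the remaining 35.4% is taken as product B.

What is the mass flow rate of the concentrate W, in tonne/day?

Overall NaCl balance (none leaves overhead): NaCl in fresh feed = NaCl in product, i.e. 2277×0.196 = (1−0.646)·W·0.481.
W = 446.29/(0.481×0.354) = 2621 tonne/day.

2621 tonne/day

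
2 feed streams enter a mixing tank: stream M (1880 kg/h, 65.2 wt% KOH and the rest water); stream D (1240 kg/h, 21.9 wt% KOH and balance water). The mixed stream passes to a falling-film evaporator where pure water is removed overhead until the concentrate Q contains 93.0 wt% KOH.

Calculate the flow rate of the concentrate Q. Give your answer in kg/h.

1610 kg/h

KOH entering = 1880×0.652 + 1240×0.219 = 1497.3 kg/h.
All KOH reports to Q, so Q = 1497.3/0.930 = 1610 kg/h.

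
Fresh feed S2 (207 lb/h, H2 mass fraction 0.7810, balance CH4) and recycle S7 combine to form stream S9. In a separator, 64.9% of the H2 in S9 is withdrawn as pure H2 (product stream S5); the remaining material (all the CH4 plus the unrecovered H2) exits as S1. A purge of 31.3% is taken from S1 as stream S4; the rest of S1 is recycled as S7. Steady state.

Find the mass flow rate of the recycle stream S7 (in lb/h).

CH4 enters only via S2 and leaves only via the purge: 207×0.219 = 0.313×(CH4 in S1), and the separator passes all CH4, so CH4 in S9 = CH4 in S1 = 144.83 lb/h.
H2 in S9: m_A = 207×0.781 + (1−0.313)·(1−0.649)·m_A, so m_A = 161.67/0.7589 = 213.04 lb/h.
S1 = (1−0.649)×213.04 + 144.83 = 219.61 lb/h.
Recycle S7 = (1−0.313)×219.61 = 150.87 lb/h.

150.9 lb/h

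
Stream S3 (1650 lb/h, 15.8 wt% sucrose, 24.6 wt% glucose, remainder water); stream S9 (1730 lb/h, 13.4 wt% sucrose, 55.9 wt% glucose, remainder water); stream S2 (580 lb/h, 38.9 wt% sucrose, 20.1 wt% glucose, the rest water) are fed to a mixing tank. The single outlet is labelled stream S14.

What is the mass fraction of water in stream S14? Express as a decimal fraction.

0.4425

Total flow out = 1650 + 1730 + 580 = 3960 lb/h.
water in = 1650×0.596 + 1730×0.307 + 580×0.410 = 1752.3 lb/h.
water mass fraction in S14 = 1752.3/3960 = 0.4425.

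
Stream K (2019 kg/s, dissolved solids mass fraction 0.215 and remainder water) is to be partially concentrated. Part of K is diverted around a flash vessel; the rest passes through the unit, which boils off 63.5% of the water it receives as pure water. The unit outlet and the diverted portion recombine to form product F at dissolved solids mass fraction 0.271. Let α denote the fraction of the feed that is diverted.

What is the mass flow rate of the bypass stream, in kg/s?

All 2019×0.215 = 434.08 kg/s of dissolved solids reaches F, so F = 434.08/0.271 = 1601.8 kg/s and vapour = 417.21 kg/s.
The evaporator receives (1−α)·2019 of feed at 0.785 water and removes 0.635 of that water:
0.635×0.785×(1−α)×2019 = 417.21
(1−α) = 417.21/1006.4 = 0.4145;  α = 0.5855.
Bypass flow = 0.5855×2019 = 1182 kg/s.

1182 kg/s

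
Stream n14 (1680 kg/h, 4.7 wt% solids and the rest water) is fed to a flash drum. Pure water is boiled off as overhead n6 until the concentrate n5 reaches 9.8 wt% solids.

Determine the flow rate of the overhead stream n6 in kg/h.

874.3 kg/h

solids is conserved: 1680×0.047 = 78.96 kg/h all reports to the concentrate.
Concentrate = 78.96/(target fraction) = 805.71 kg/h.
Overhead = 1680 − 805.71 = 874.29 kg/h.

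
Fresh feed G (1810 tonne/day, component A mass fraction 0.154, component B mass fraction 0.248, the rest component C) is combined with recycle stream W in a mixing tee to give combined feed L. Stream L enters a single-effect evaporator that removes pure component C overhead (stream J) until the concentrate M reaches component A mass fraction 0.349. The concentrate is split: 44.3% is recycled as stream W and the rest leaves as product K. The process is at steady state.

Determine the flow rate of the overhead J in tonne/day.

Overall component A balance (none leaves overhead): component A in fresh feed = component A in product, i.e. 1810×0.154 = (1−0.443)·M·0.349.
M = 278.74/(0.349×0.557) = 1433.9 tonne/day.
Recycle W = 0.443×1433.9 = 635.22 tonne/day.
Combined feed L = 1810 + 635.22 = 2445.2 tonne/day.
Overhead J = L − M = 2445.2 − 1433.9 = 1011.3 tonne/day.

1011 tonne/day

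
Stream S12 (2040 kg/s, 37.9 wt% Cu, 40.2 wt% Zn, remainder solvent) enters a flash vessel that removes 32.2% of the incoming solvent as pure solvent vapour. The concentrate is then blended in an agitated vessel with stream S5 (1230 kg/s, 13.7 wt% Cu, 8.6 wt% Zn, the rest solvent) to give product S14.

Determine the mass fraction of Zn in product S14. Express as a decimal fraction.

Vapour removed = 0.322×0.219×2040 = 143.86 kg/s; concentrate = 1896.1 kg/s.
Zn reaching the mixer = 820.08 (from concentrate) + 1230×0.086 = 925.86 kg/s.
Product flow = 1896.1 + 1230 = 3126.1 kg/s; Zn fraction = 0.296.

0.296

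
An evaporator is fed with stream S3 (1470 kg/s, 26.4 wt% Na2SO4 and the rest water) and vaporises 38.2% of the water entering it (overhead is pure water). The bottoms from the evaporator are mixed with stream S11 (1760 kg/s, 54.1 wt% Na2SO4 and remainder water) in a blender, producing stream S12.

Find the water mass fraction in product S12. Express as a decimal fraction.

Vapour removed = 0.382×0.736×1470 = 413.29 kg/s; concentrate = 1056.7 kg/s.
water reaching the mixer = 668.63 (from concentrate) + 1760×0.459 = 1476.5 kg/s.
Product flow = 1056.7 + 1760 = 2816.7 kg/s; water fraction = 0.524.

0.524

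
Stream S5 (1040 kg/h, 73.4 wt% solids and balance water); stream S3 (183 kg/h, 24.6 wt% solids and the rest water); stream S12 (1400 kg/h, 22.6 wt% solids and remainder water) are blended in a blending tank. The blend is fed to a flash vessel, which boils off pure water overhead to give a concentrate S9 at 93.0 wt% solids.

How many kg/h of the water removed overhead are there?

1414 kg/h

solids entering = 1040×0.734 + 183×0.246 + 1400×0.226 = 1124.8 kg/h.
All solids reports to S9, so S9 = 1124.8/0.930 = 1209.4 kg/h.
Total feed = 2623 kg/h; overhead = 2623 − 1209.4 = 1413.6 kg/h.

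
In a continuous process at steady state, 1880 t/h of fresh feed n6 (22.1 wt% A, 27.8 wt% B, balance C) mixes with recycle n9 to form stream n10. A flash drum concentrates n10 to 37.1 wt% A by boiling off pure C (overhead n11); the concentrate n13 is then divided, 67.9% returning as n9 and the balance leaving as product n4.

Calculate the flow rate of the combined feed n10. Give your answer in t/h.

Overall A balance (none leaves overhead): A in fresh feed = A in product, i.e. 1880×0.221 = (1−0.679)·n13·0.371.
n13 = 415.48/(0.371×0.321) = 3488.8 t/h.
Recycle n9 = 0.679×3488.8 = 2368.9 t/h.
Combined feed n10 = 1880 + 2368.9 = 4248.9 t/h.

4249 t/h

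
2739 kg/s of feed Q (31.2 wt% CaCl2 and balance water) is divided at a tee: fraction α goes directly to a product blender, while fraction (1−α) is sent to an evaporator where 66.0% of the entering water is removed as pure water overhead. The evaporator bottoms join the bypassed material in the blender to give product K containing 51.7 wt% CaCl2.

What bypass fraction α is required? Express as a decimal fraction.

All 2739×0.312 = 854.57 kg/s of CaCl2 reaches K, so K = 854.57/0.517 = 1652.9 kg/s and vapour = 1086.1 kg/s.
The evaporator receives (1−α)·2739 of feed at 0.688 water and removes 0.660 of that water:
0.660×0.688×(1−α)×2739 = 1086.1
(1−α) = 1086.1/1243.7 = 0.8732;  α = 0.1268.

0.127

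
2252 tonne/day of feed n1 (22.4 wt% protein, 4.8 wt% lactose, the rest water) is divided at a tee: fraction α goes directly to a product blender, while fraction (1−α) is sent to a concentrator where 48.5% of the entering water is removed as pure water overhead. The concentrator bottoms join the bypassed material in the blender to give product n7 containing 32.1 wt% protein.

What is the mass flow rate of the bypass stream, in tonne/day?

324.6 tonne/day

All 2252×0.224 = 504.45 tonne/day of protein reaches n7, so n7 = 504.45/0.321 = 1571.5 tonne/day and vapour = 680.51 tonne/day.
The evaporator receives (1−α)·2252 of feed at 0.728 water and removes 0.485 of that water:
0.485×0.728×(1−α)×2252 = 680.51
(1−α) = 680.51/795.14 = 0.8558;  α = 0.1442.
Bypass flow = 0.1442×2252 = 324.64 tonne/day.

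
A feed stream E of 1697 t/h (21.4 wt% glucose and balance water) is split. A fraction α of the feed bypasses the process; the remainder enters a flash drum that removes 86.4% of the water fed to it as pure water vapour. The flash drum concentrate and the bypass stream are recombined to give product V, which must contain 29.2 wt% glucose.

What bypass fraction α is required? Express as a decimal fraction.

All 1697×0.214 = 363.16 t/h of glucose reaches V, so V = 363.16/0.292 = 1243.7 t/h and vapour = 453.31 t/h.
The evaporator receives (1−α)·1697 of feed at 0.786 water and removes 0.864 of that water:
0.864×0.786×(1−α)×1697 = 453.31
(1−α) = 453.31/1152.4 = 0.3933;  α = 0.6067.

0.607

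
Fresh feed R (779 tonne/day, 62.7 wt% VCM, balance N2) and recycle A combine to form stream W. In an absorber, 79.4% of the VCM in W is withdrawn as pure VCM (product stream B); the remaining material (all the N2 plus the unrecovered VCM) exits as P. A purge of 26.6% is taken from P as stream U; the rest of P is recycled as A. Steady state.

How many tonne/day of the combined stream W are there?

N2 enters only via R and leaves only via the purge: 779×0.373 = 0.266×(N2 in P), and the absorber passes all N2, so N2 in W = N2 in P = 1092.4 tonne/day.
VCM in W: m_A = 779×0.627 + (1−0.266)·(1−0.794)·m_A, so m_A = 488.43/0.8488 = 575.44 tonne/day.
W = 575.44 + 1092.4 = 1667.8 tonne/day.

1668 tonne/day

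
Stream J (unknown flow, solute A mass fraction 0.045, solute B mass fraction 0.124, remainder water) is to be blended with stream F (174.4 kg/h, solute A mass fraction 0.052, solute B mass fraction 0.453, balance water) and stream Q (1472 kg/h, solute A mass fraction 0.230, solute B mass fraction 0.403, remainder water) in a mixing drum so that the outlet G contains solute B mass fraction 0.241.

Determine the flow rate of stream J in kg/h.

Let J be the unknown flow. Total out = 1646.4 + J.
solute B balance: 672.22 + 0.124·J = 0.241·(1646.4 + J)
(0.124 − 0.241)·J = 0.241×1646.4 − 672.22 = -275.44
J = -275.44 / -0.117 = 2354.2 kg/h

2354 kg/h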